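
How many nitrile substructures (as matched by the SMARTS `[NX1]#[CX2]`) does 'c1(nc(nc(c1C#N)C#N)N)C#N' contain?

3

[NX1]#[CX2] is the SMARTS for a nitrile: a nitrogen triple-bonded to a two-connected carbon.
The molecule carries 3 separate instances of a nitrile (-C#N) meeting every constraint; each maps to a distinct set of atoms, giving 3 matches.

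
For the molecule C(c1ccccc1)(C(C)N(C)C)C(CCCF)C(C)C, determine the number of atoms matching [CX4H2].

3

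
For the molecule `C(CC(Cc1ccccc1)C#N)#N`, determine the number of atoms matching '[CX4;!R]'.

3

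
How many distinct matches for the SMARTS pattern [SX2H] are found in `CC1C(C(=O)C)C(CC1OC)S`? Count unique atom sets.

1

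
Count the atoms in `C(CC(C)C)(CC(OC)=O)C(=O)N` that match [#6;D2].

The query [#6;D2] means: any carbon bonded to exactly two heavy atoms.
Check the 13 heavy atoms by environment: 2× C (D2) → match; 4× C (D3) → no; 2× O (D1) → no; 1× O (D2) → no; 3× C (D1) → no; 1× N (D1) → no.
That gives 2 matching atoms.

2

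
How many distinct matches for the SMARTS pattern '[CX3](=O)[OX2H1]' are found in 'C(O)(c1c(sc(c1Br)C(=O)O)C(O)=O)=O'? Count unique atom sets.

[CX3](=O)[OX2H1] is the SMARTS for a carboxylic acid: an sp2 carbon double-bonded to O and single-bonded to an -OH oxygen.
The molecule carries 3 separate instances of a carboxylic acid group (-C(=O)OH) meeting every constraint; each maps to a distinct set of atoms, giving 3 matches.

3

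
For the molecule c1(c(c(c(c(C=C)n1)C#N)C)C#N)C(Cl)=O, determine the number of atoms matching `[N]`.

The query [N] means: uppercase N matches aliphatic (non-aromatic) nitrogen only.
Check the 16 heavy atoms by environment: 1× n (aromatic) → no; 5× c (aromatic) → no; 6× C → no; 2× N → match; 1× O → no; 1× Cl → no.
That gives 2 matching atoms.

2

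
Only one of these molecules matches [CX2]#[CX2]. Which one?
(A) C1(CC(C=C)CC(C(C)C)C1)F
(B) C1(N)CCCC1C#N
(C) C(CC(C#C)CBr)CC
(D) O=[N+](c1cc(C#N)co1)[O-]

C

[CX2]#[CX2] describes a carbon-carbon triple bond (an alkyne).
(A) has a vinyl group (-CH=CH2) but the C=C is a double bond; both carbons are CX3, not CX2.
(B) has a nitrile (-C#N) but the triple bond is C#N, not C#C.
(C) contains an ethynyl group (-C#CH), which satisfies every atom and bond constraint.
(D) has a nitrile (-C#N) but the triple bond is C#N, not C#C.
So the answer is (C).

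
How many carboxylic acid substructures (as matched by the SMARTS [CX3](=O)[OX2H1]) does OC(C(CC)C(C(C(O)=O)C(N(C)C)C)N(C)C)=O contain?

2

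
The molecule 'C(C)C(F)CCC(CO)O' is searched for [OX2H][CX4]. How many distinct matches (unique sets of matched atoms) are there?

2

[OX2H][CX4] is the SMARTS for an aliphatic alcohol: a hydroxyl oxygen bound to an sp3 (X4) carbon.
The molecule carries 2 separate instances of a hydroxyl group (-OH) meeting every constraint; each maps to a distinct set of atoms, giving 2 matches.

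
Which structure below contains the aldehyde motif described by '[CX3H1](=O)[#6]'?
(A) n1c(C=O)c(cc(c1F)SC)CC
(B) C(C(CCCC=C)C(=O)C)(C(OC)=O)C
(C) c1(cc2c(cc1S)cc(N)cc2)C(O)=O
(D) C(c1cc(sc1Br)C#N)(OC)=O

[CX3H1](=O)[#6] describes an sp2 carbon with one H, double-bonded to O and single-bonded to carbon (an aldehyde).
(A) contains an aldehyde (-CHO), which satisfies every atom and bond constraint.
(B) has an acetyl/ketone group (-C(=O)CH3) but the carbonyl carbon has H0 (two carbon neighbours), not H1.
(C) has a carboxylic acid group (-C(=O)OH) but the carbonyl carbon has H0 and is bonded to O, not H1.
(D) has a methyl-ester group (-C(=O)OCH3) but the carbonyl carbon has H0, not H1.
So the answer is (A).

A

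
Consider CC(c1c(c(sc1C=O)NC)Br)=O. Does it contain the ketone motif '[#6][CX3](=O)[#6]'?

Yes

The pattern [#6][CX3](=O)[#6] describes a carbonyl carbon (no H) flanked by two carbons — a ketone.
The molecule carries an acetyl/ketone group (-C(=O)CH3), whose atoms satisfy every constraint of the query, so the pattern matches.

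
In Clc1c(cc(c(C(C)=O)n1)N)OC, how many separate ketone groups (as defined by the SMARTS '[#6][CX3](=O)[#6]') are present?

[#6][CX3](=O)[#6] is the SMARTS for a ketone: a carbonyl carbon (no H) flanked by two carbons.
Exactly one fragment in the molecule meets all constraints, giving 1 match.

1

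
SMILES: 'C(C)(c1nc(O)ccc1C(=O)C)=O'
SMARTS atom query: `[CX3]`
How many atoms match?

2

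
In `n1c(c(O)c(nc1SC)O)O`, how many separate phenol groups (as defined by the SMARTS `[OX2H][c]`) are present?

3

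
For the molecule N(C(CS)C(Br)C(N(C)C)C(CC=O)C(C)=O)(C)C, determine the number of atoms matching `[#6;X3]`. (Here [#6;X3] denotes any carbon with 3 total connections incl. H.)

2

Check the 19 heavy atoms by environment: 11× C (X4) → no; 1× S (X2) → no; 1× Br (X1) → no; 2× C (X3) → match; 2× O (X1) → no; 2× N (X3) → no.
That gives 2 matching atoms.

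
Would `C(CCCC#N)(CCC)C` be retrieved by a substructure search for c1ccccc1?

No

The pattern c1ccccc1 describes six aromatic carbons in a ring — a benzene ring.
The closest candidate here is a methyl group (-CH3), but no six-membered all-carbon aromatic ring is present. No other fragment satisfies the full query, so there is no match.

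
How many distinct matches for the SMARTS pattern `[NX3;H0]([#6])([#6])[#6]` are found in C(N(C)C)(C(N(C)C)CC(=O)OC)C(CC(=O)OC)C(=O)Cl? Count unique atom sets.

2

[NX3;H0]([#6])([#6])[#6] is the SMARTS for a tertiary amine: a trivalent nitrogen with no H, bonded to three carbons.
The molecule carries 2 separate instances of a dimethylamino group (-N(CH3)2) meeting every constraint; each maps to a distinct set of atoms, giving 2 matches.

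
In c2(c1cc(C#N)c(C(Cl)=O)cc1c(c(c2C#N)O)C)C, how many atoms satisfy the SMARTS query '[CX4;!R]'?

2

The query [CX4;!R] means: aliphatic carbon with four total connections, not in a ring.
Check the 20 heavy atoms by environment: 10× c (aromatic, X3, in 6-ring) → no; 2× C (X2, acyclic) → no; 2× N (X1, acyclic) → no; 2× C (X4, acyclic) → match; 1× C (X3, acyclic) → no; 1× O (X1, acyclic) → no; 1× Cl (X1, acyclic) → no; 1× O (X2, acyclic) → no.
That gives 2 matching atoms.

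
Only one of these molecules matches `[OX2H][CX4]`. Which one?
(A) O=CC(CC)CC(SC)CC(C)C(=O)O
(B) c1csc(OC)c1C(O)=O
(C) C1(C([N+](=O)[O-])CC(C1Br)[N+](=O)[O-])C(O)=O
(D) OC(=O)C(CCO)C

[OX2H][CX4] describes a hydroxyl oxygen bound to an sp3 (X4) carbon (an aliphatic alcohol).
(A) has a carboxylic acid group (-C(=O)OH) but the -OH is on a CX3 carbonyl carbon, not a CX4 carbon.
(B) has a methoxy ether (-OCH3) but the oxygen has H0 (ether), not H1.
(C) has a carboxylic acid group (-C(=O)OH) but the -OH is on a CX3 carbonyl carbon, not a CX4 carbon.
(D) contains a hydroxyl group (-OH), which satisfies every atom and bond constraint.
So the answer is (D).

D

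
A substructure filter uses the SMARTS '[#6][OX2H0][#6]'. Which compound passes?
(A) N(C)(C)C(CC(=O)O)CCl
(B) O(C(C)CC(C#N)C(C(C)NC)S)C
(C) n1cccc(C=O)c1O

B

[#6][OX2H0][#6] describes an aliphatic oxygen bridging two carbons with no H on the oxygen (an ether).
(A) has a carboxylic acid group (-C(=O)OH) but the -OH oxygen has H1; the =O is OX1, not OX2.
(B) contains a methoxy ether (-OCH3), which satisfies every atom and bond constraint.
(C) has a hydroxyl group (-OH) but the oxygen has H1, not H0 bridging two carbons.
So the answer is (B).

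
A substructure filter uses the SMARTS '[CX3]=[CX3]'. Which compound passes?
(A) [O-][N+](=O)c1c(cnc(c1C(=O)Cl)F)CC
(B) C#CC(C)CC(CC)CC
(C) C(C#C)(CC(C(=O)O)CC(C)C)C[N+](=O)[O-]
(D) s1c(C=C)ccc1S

[CX3]=[CX3] describes a non-aromatic C=C double bond between two sp2 carbons (an alkene).
(A) has an ethyl group (-CH2CH3) but its C-C bond is a single bond between CX4 carbons, not CX3=CX3.
(B) has an ethyl group (-CH2CH3) but its C-C bond is a single bond between CX4 carbons, not CX3=CX3.
(C) has an ethynyl group (-C#CH) but the C-C bond is a triple bond, not a double bond.
(D) contains a vinyl group (-CH=CH2), which satisfies every atom and bond constraint.
So the answer is (D).

D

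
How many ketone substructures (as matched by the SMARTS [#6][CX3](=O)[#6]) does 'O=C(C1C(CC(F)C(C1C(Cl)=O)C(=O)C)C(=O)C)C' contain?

3

[#6][CX3](=O)[#6] is the SMARTS for a ketone: a carbonyl carbon (no H) flanked by two carbons.
The molecule carries 3 separate instances of an acetyl/ketone group (-C(=O)CH3) meeting every constraint; each maps to a distinct set of atoms, giving 3 matches.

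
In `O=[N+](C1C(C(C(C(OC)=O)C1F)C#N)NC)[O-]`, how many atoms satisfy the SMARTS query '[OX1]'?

3

Check the 17 heavy atoms by environment: 7× C (X4) → no; 1× C (X3) → no; 2× O (X1) → match; 1× O (X2) → no; 1× N (charge +1, X3) → no; 1× O (charge -1, X1) → match; 1× C (X2) → no; 1× N (X1) → no; 1× N (X3) → no; 1× F (X1) → no.
Summing the matching environments: 2 + 1 = 3 matching atoms.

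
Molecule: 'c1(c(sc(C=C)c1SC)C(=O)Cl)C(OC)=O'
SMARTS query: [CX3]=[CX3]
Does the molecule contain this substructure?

Yes

The pattern [CX3]=[CX3] describes a non-aromatic C=C double bond between two sp2 carbons — an alkene.
The molecule carries a vinyl group (-CH=CH2), whose atoms satisfy every constraint of the query, so the pattern matches.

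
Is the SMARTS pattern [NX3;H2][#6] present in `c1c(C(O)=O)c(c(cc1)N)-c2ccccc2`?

The pattern [NX3;H2][#6] describes a trivalent nitrogen with two H attached to carbon — a primary amine.
The molecule carries a primary amino group (-NH2), whose atoms satisfy every constraint of the query, so the pattern matches.

Yes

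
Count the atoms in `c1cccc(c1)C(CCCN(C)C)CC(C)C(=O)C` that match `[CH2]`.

Check the 19 heavy atoms by environment: 4× C (H3) → no; 2× C (H1) → no; 4× C (H2) → match; 1× N (H0) → no; 1× c (aromatic, H0) → no; 5× c (aromatic, H1) → no; 1× C (H0) → no; 1× O (H0) → no.
That gives 4 matching atoms.

4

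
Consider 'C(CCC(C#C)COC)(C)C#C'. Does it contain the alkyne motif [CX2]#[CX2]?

Yes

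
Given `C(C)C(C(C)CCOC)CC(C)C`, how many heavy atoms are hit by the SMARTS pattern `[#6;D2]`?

The query [#6;D2] means: any carbon bonded to exactly two heavy atoms.
Check the 13 heavy atoms by environment: 4× C (D2) → match; 3× C (D3) → no; 1× O (D2) → no; 5× C (D1) → no.
That gives 4 matching atoms.

4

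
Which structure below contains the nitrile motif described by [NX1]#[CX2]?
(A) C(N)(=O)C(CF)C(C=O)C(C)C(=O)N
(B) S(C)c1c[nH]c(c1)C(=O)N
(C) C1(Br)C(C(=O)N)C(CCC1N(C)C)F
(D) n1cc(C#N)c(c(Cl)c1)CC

[NX1]#[CX2] describes a nitrogen triple-bonded to a two-connected carbon (a nitrile).
(A) has a primary amide (-C(=O)NH2) but the nitrogen is NX3, not NX1.
(B) has a primary amide (-C(=O)NH2) but the nitrogen is NX3, not NX1.
(C) has a primary amide (-C(=O)NH2) but the nitrogen is NX3, not NX1.
(D) contains a nitrile (-C#N), which satisfies every atom and bond constraint.
So the answer is (D).

D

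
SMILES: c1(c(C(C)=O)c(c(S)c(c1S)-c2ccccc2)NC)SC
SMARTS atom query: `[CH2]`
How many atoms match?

The query [CH2] means: aliphatic carbon with exactly two hydrogens.
Check the 21 heavy atoms by environment: 7× c (aromatic, H0) → no; 1× S (H0) → no; 3× C (H3) → no; 5× c (aromatic, H1) → no; 1× C (H0) → no; 1× O (H0) → no; 2× S (H1) → no; 1× N (H1) → no.
No environment satisfies the query, so 0 matching atoms.

0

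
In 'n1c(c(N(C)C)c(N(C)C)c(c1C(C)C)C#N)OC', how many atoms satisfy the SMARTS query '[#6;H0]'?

6

The query [#6;H0] means: any carbon with no attached hydrogen.
Check the 19 heavy atoms by environment: 1× n (aromatic, H0) → no; 5× c (aromatic, H0) → match; 1× O (H0) → no; 7× C (H3) → no; 1× C (H1) → no; 3× N (H0) → no; 1× C (H0) → match.
Summing the matching environments: 5 + 1 = 6 matching atoms.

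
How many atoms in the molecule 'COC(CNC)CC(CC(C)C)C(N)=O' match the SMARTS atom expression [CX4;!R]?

The query [CX4;!R] means: aliphatic carbon with four total connections, not in a ring.
Check the 15 heavy atoms by environment: 10× C (X4, acyclic) → match; 2× N (X3, acyclic) → no; 1× O (X2, acyclic) → no; 1× C (X3, acyclic) → no; 1× O (X1, acyclic) → no.
That gives 10 matching atoms.

10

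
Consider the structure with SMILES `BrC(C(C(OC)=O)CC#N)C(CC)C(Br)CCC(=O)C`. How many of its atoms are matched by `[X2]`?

2

The query [X2] means: any atom with exactly two total connections (bonds + H).
Check the 20 heavy atoms by environment: 11× C (X4) → no; 2× Br (X1) → no; 1× C (X2) → match; 1× N (X1) → no; 2× C (X3) → no; 2× O (X1) → no; 1× O (X2) → match.
Summing the matching environments: 1 + 1 = 2 matching atoms.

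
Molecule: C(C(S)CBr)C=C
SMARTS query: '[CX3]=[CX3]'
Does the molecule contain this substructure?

Yes

The pattern [CX3]=[CX3] describes a non-aromatic C=C double bond between two sp2 carbons — an alkene.
The molecule carries a vinyl group (-CH=CH2), whose atoms satisfy every constraint of the query, so the pattern matches.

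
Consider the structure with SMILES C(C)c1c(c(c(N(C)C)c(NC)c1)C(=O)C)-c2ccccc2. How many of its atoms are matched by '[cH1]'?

6

The query [cH1] means: aromatic carbon bearing exactly one hydrogen.
Check the 22 heavy atoms by environment: 6× c (aromatic, H0) → no; 6× c (aromatic, H1) → match; 1× N (H0) → no; 5× C (H3) → no; 1× C (H0) → no; 1× O (H0) → no; 1× N (H1) → no; 1× C (H2) → no.
That gives 6 matching atoms.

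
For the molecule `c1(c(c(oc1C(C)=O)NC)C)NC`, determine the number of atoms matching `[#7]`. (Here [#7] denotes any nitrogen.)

2

Check the 13 heavy atoms by environment: 1× o (aromatic) → no; 4× c (aromatic) → no; 5× C → no; 1× O → no; 2× N → match.
That gives 2 matching atoms.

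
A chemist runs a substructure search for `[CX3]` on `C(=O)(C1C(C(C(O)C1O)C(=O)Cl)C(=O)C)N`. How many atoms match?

3

The query [CX3] means: C with X3: aliphatic carbon with exactly 3 total connections.
Check the 16 heavy atoms by environment: 6× C (X4) → no; 3× C (X3) → match; 3× O (X1) → no; 2× O (X2) → no; 1× N (X3) → no; 1× Cl (X1) → no.
That gives 3 matching atoms.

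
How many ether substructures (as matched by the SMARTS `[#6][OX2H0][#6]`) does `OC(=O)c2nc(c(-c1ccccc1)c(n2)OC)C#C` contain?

1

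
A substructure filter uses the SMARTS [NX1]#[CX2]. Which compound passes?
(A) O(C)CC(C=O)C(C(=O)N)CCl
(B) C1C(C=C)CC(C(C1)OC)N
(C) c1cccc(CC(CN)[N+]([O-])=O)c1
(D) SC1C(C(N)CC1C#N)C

D

[NX1]#[CX2] describes a nitrogen triple-bonded to a two-connected carbon (a nitrile).
(A) has a primary amide (-C(=O)NH2) but the nitrogen is NX3, not NX1.
(B) has a primary amino group (-NH2) but the nitrogen is NX3 (three connections), not NX1 triple-bonded.
(C) has a nitro group (-[N+](=O)[O-]) but there is no C#N triple bond.
(D) contains a nitrile (-C#N), which satisfies every atom and bond constraint.
So the answer is (D).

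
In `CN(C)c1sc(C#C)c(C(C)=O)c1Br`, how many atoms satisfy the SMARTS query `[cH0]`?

4

The query [cH0] means: aromatic carbon with no attached hydrogen (substituted or ring-fusion).
Check the 14 heavy atoms by environment: 1× s (aromatic, H0) → no; 4× c (aromatic, H0) → match; 1× Br (H0) → no; 2× C (H0) → no; 1× C (H1) → no; 1× N (H0) → no; 3× C (H3) → no; 1× O (H0) → no.
That gives 4 matching atoms.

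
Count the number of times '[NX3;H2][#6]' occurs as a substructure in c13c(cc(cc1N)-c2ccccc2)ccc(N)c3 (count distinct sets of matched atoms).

2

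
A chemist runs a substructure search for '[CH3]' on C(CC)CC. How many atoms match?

2

The query [CH3] means: aliphatic carbon with exactly three hydrogens.
Check the 5 heavy atoms by environment: 3× C (H2) → no; 2× C (H3) → match.
That gives 2 matching atoms.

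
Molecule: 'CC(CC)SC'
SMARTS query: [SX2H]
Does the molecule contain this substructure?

No

The pattern [SX2H] describes an aliphatic sulfur with two connections, one being H — a thiol.
The closest candidate here is a methylthio ether (-SCH3), but the sulfur has H0 (bonded to two carbons), not H1. No other fragment satisfies the full query, so there is no match.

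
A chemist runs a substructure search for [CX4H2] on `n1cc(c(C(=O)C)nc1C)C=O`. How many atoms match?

0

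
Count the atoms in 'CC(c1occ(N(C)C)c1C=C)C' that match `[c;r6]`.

0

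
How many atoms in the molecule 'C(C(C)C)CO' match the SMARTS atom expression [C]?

5

Check the 6 heavy atoms by environment: 5× C → match; 1× O → no.
That gives 5 matching atoms.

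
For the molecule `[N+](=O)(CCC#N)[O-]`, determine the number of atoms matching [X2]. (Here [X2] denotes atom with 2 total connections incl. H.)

Check the 7 heavy atoms by environment: 2× C (X4) → no; 1× C (X2) → match; 1× N (X1) → no; 1× N (charge +1, X3) → no; 1× O (charge -1, X1) → no; 1× O (X1) → no.
That gives 1 matching atom.

1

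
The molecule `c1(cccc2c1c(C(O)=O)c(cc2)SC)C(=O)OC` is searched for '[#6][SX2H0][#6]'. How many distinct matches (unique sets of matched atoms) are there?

[#6][SX2H0][#6] is the SMARTS for a thioether: an aliphatic sulfur bridging two carbons with no H on the sulfur.
Exactly one fragment in the molecule meets all constraints, giving 1 match.

1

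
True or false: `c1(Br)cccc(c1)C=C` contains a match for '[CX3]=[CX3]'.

True

The pattern [CX3]=[CX3] describes a non-aromatic C=C double bond between two sp2 carbons — an alkene.
The molecule carries a vinyl group (-CH=CH2), whose atoms satisfy every constraint of the query, so the pattern matches.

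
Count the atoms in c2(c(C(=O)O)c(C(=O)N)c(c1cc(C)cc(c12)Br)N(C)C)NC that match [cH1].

2

The query [cH1] means: aromatic carbon bearing exactly one hydrogen.
Check the 23 heavy atoms by environment: 8× c (aromatic, H0) → no; 2× c (aromatic, H1) → match; 1× N (H0) → no; 4× C (H3) → no; 2× C (H0) → no; 2× O (H0) → no; 1× O (H1) → no; 1× N (H1) → no; 1× Br (H0) → no; 1× N (H2) → no.
That gives 2 matching atoms.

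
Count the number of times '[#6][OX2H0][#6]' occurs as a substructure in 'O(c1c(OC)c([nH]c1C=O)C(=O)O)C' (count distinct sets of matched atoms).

2

[#6][OX2H0][#6] is the SMARTS for an ether: an aliphatic oxygen bridging two carbons with no H on the oxygen.
The molecule carries 2 separate instances of a methoxy ether (-OCH3) meeting every constraint; each maps to a distinct set of atoms, giving 2 matches.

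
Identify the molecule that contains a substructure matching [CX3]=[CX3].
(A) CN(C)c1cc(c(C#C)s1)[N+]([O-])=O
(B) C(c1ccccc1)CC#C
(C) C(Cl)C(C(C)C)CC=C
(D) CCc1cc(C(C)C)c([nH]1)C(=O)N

C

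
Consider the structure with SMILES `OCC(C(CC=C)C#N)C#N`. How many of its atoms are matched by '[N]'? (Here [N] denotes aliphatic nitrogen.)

Check the 11 heavy atoms by environment: 8× C → no; 1× O → no; 2× N → match.
That gives 2 matching atoms.

2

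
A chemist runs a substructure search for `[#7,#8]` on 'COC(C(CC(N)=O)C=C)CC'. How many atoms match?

3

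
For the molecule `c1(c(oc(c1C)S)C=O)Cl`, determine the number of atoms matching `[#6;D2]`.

Check the 10 heavy atoms by environment: 1× o (aromatic, D2) → no; 4× c (aromatic, D3) → no; 1× S (D1) → no; 1× Cl (D1) → no; 1× C (D1) → no; 1× C (D2) → match; 1× O (D1) → no.
That gives 1 matching atom.

1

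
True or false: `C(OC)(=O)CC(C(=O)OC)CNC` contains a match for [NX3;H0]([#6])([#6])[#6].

The pattern [NX3;H0]([#6])([#6])[#6] describes a trivalent nitrogen with no H, bonded to three carbons — a tertiary amine.
The closest candidate here is an N-methylamino group (-NHCH3), but the nitrogen still has one H (H1), not H0. No other fragment satisfies the full query, so there is no match.

False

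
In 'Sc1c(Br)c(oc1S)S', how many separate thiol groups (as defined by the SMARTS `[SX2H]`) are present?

3

[SX2H] is the SMARTS for a thiol: an aliphatic sulfur with two connections, one being H.
The molecule carries 3 separate instances of a thiol (-SH) meeting every constraint; each maps to a distinct set of atoms, giving 3 matches.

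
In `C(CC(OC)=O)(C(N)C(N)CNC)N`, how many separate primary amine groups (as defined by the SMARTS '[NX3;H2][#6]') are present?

3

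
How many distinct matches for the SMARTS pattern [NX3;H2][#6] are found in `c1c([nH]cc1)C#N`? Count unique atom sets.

[NX3;H2][#6] is the SMARTS for a primary amine: a trivalent nitrogen with two H attached to carbon.
The molecule has a nitrile (-C#N), but the nitrogen is NX1 (triple-bonded), not NX3 with two H; nothing else fits, so there are 0 matches.

0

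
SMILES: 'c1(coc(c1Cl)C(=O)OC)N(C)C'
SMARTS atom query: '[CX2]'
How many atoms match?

0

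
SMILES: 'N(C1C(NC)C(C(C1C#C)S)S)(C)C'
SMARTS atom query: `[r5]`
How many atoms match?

5

Check the 14 heavy atoms by environment: 5× C (in 5-ring) → match; 2× N (acyclic) → no; 5× C (acyclic) → no; 2× S (acyclic) → no.
That gives 5 matching atoms.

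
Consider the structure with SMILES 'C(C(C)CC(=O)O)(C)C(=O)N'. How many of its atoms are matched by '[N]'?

The query [N] means: uppercase N matches aliphatic (non-aromatic) nitrogen only.
Check the 11 heavy atoms by environment: 7× C → no; 3× O → no; 1× N → match.
That gives 1 matching atom.

1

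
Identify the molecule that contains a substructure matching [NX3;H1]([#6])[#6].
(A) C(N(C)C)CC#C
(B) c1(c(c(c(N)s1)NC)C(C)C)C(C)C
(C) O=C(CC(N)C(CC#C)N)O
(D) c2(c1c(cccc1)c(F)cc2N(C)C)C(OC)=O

B

[NX3;H1]([#6])[#6] describes a trivalent nitrogen with one H, bonded to two carbons (a secondary amine).
(A) has a dimethylamino group (-N(CH3)2) but the nitrogen has H0, not H1.
(B) contains an N-methylamino group (-NHCH3), which satisfies every atom and bond constraint.
(C) has a primary amino group (-NH2) but the nitrogen has H2 and only one carbon neighbour.
(D) has a dimethylamino group (-N(CH3)2) but the nitrogen has H0, not H1.
So the answer is (B).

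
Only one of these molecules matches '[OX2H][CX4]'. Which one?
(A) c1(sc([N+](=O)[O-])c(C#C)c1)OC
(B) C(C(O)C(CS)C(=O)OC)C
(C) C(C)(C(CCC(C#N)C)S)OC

[OX2H][CX4] describes a hydroxyl oxygen bound to an sp3 (X4) carbon (an aliphatic alcohol).
(A) has a methoxy ether (-OCH3) but the oxygen has H0 (ether), not H1.
(B) contains a hydroxyl group (-OH), which satisfies every atom and bond constraint.
(C) has a methoxy ether (-OCH3) but the oxygen has H0 (ether), not H1.
So the answer is (B).

B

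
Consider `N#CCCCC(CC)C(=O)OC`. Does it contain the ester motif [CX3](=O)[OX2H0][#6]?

Yes

The pattern [CX3](=O)[OX2H0][#6] describes a carbonyl carbon bonded to an oxygen that is itself bonded to carbon (no H on that O) — an ester.
The molecule carries a methyl-ester group (-C(=O)OCH3), whose atoms satisfy every constraint of the query, so the pattern matches.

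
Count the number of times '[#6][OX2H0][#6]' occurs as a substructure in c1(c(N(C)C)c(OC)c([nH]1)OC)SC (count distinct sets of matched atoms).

[#6][OX2H0][#6] is the SMARTS for an ether: an aliphatic oxygen bridging two carbons with no H on the oxygen.
The molecule carries 2 separate instances of a methoxy ether (-OCH3) meeting every constraint; each maps to a distinct set of atoms, giving 2 matches.

2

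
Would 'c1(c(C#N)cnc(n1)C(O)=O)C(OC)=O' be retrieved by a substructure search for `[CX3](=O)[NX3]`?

No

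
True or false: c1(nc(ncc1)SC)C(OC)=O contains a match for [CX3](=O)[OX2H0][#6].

True

The pattern [CX3](=O)[OX2H0][#6] describes a carbonyl carbon bonded to an oxygen that is itself bonded to carbon (no H on that O) — an ester.
The molecule carries a methyl-ester group (-C(=O)OCH3), whose atoms satisfy every constraint of the query, so the pattern matches.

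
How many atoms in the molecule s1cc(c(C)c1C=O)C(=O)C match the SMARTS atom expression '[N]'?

0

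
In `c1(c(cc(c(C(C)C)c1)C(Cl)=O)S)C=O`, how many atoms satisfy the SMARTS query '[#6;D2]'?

The query [#6;D2] means: any carbon bonded to exactly two heavy atoms.
Check the 15 heavy atoms by environment: 2× c (aromatic, D2) → match; 4× c (aromatic, D3) → no; 1× C (D2) → match; 2× O (D1) → no; 2× C (D3) → no; 1× Cl (D1) → no; 2× C (D1) → no; 1× S (D1) → no.
Summing the matching environments: 2 + 1 = 3 matching atoms.

3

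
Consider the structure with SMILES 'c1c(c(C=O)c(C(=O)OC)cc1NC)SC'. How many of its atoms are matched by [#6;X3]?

8

Check the 16 heavy atoms by environment: 6× c (aromatic, X3) → match; 1× N (X3) → no; 3× C (X4) → no; 2× C (X3) → match; 2× O (X1) → no; 1× O (X2) → no; 1× S (X2) → no.
Summing the matching environments: 6 + 2 = 8 matching atoms.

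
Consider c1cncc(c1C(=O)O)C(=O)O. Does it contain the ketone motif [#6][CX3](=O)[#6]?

No

The pattern [#6][CX3](=O)[#6] describes a carbonyl carbon (no H) flanked by two carbons — a ketone.
The closest candidate here is a carboxylic acid group (-C(=O)OH), but one neighbour of the carbonyl carbon is O, not C. No other fragment satisfies the full query, so there is no match.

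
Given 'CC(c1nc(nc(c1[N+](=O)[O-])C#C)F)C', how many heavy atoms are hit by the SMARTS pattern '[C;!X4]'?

Check the 15 heavy atoms by environment: 2× n (aromatic, X2) → no; 4× c (aromatic, X3) → no; 2× C (X2) → match; 1× N (charge +1, X3) → no; 1× O (charge -1, X1) → no; 1× O (X1) → no; 1× F (X1) → no; 3× C (X4) → no.
That gives 2 matching atoms.

2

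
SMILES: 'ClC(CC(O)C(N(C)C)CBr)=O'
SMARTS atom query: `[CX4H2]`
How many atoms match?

2

The query [CX4H2] means: sp3 carbon (X4) with exactly two hydrogens.
Check the 12 heavy atoms by environment: 2× C (H2, X4) → match; 2× C (H1, X4) → no; 1× C (H0, X3) → no; 1× O (H0, X1) → no; 1× Cl (H0, X1) → no; 1× Br (H0, X1) → no; 1× N (H0, X3) → no; 2× C (H3, X4) → no; 1× O (H1, X2) → no.
That gives 2 matching atoms.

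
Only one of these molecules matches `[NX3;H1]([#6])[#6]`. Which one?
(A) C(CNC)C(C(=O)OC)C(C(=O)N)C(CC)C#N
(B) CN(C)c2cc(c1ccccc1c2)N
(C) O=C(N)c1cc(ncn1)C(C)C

A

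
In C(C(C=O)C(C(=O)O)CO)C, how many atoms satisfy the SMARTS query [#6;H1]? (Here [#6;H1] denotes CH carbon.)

3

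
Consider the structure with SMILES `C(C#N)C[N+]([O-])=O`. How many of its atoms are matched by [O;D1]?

2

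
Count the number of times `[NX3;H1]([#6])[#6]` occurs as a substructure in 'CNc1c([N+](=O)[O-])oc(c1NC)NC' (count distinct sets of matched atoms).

3

[NX3;H1]([#6])[#6] is the SMARTS for a secondary amine: a trivalent nitrogen with one H, bonded to two carbons.
The molecule carries 3 separate instances of an N-methylamino group (-NHCH3) meeting every constraint; each maps to a distinct set of atoms, giving 3 matches.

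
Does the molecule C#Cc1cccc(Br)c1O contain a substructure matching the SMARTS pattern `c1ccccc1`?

The pattern c1ccccc1 describes six aromatic carbons in a ring — a benzene ring.
The required atom environment is present in the molecule, so the pattern matches.

Yes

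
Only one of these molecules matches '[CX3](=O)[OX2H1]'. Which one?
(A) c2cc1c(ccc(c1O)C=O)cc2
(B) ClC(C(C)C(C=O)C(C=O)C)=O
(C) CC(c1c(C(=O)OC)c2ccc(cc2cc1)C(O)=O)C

[CX3](=O)[OX2H1] describes an sp2 carbon double-bonded to O and single-bonded to an -OH oxygen (a carboxylic acid).
(A) has an aldehyde (-CHO) but there is no singly-bonded oxygen on the carbonyl carbon.
(B) has an aldehyde (-CHO) but there is no singly-bonded oxygen on the carbonyl carbon.
(C) contains a carboxylic acid group (-C(=O)OH), which satisfies every atom and bond constraint.
So the answer is (C).

C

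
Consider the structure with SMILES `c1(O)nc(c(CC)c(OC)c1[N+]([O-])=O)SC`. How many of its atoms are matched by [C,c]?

The query [C,c] means: comma = OR; matches aliphatic or aromatic carbon — same as #6.
Check the 16 heavy atoms by environment: 1× n (aromatic) → no; 5× c (aromatic) → match; 1× N (charge +1) → no; 1× O (charge -1) → no; 3× O → no; 4× C → match; 1× S → no.
Summing the matching environments: 5 + 4 = 9 matching atoms.

9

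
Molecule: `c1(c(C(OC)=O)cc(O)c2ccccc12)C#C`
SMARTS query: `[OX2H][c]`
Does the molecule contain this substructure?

The pattern [OX2H][c] describes a hydroxyl oxygen attached to an aromatic carbon — a phenol.
The molecule carries a hydroxyl group (-OH), whose atoms satisfy every constraint of the query, so the pattern matches.

Yes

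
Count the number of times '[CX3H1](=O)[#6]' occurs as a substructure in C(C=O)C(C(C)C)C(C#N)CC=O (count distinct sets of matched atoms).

2

[CX3H1](=O)[#6] is the SMARTS for an aldehyde: an sp2 carbon with one H, double-bonded to O and single-bonded to carbon.
The molecule carries 2 separate instances of an aldehyde (-CHO) meeting every constraint; each maps to a distinct set of atoms, giving 2 matches.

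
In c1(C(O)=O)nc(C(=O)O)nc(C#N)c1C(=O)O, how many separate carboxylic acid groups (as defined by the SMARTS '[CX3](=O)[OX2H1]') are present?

3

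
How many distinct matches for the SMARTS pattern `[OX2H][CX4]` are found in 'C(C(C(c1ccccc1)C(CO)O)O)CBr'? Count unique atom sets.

[OX2H][CX4] is the SMARTS for an aliphatic alcohol: a hydroxyl oxygen bound to an sp3 (X4) carbon.
The molecule carries 3 separate instances of a hydroxyl group (-OH) meeting every constraint; each maps to a distinct set of atoms, giving 3 matches.

3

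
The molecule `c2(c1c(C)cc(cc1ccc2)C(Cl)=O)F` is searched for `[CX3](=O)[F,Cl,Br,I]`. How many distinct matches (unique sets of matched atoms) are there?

[CX3](=O)[F,Cl,Br,I] is the SMARTS for an acyl halide: a carbonyl carbon bonded to a halogen.
Exactly one fragment in the molecule meets all constraints, giving 1 match.

1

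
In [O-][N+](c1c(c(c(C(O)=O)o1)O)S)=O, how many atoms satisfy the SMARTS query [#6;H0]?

5

Check the 13 heavy atoms by environment: 1× o (aromatic, H0) → no; 4× c (aromatic, H0) → match; 1× S (H1) → no; 2× O (H1) → no; 1× N (charge +1, H0) → no; 1× O (charge -1, H0) → no; 2× O (H0) → no; 1× C (H0) → match.
Summing the matching environments: 4 + 1 = 5 matching atoms.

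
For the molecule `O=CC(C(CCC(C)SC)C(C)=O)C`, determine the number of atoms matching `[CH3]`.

The query [CH3] means: aliphatic carbon with exactly three hydrogens.
Check the 14 heavy atoms by environment: 4× C (H3) → match; 4× C (H1) → no; 2× C (H2) → no; 2× O (H0) → no; 1× C (H0) → no; 1× S (H0) → no.
That gives 4 matching atoms.

4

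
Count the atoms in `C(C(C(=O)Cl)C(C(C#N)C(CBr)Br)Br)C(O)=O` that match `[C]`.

9

The query [C] means: uppercase C matches aliphatic (non-aromatic) carbon only.
Check the 17 heavy atoms by environment: 9× C → match; 3× O → no; 1× Cl → no; 1× N → no; 3× Br → no.
That gives 9 matching atoms.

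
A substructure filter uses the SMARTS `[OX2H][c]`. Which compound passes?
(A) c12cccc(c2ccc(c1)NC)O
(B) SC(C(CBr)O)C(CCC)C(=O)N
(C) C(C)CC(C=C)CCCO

[OX2H][c] describes a hydroxyl oxygen attached to an aromatic carbon (a phenol).
(A) contains a hydroxyl group (-OH), which satisfies every atom and bond constraint.
(B) has a hydroxyl group (-OH) but the -OH is on an aliphatic carbon, not an aromatic c.
(C) has a hydroxyl group (-OH) but the -OH is on an aliphatic carbon, not an aromatic c.
So the answer is (A).

A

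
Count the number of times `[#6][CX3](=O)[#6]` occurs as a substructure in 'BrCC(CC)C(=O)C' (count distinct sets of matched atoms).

1

[#6][CX3](=O)[#6] is the SMARTS for a ketone: a carbonyl carbon (no H) flanked by two carbons.
Exactly one fragment in the molecule meets all constraints, giving 1 match.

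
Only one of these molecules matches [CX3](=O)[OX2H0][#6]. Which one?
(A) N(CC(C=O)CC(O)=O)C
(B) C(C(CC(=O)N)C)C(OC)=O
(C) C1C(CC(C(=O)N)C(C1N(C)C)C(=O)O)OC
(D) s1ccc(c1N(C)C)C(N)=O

B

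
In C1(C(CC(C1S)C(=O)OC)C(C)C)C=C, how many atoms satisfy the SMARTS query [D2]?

3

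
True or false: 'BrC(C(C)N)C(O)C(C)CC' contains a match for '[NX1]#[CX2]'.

False

The pattern [NX1]#[CX2] describes a nitrogen triple-bonded to a two-connected carbon — a nitrile.
The closest candidate here is a primary amino group (-NH2), but the nitrogen is NX3 (three connections), not NX1 triple-bonded. No other fragment satisfies the full query, so there is no match.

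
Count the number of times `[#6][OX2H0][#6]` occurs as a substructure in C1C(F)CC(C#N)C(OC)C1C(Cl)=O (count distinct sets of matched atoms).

[#6][OX2H0][#6] is the SMARTS for an ether: an aliphatic oxygen bridging two carbons with no H on the oxygen.
Exactly one fragment in the molecule meets all constraints, giving 1 match.

1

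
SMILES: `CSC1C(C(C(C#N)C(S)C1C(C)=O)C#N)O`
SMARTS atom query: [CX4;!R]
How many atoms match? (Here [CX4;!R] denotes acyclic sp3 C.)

The query [CX4;!R] means: aliphatic carbon with four total connections, not in a ring.
Check the 17 heavy atoms by environment: 6× C (X4, in 6-ring) → no; 2× C (X2, acyclic) → no; 2× N (X1, acyclic) → no; 1× C (X3, acyclic) → no; 1× O (X1, acyclic) → no; 2× C (X4, acyclic) → match; 2× S (X2, acyclic) → no; 1× O (X2, acyclic) → no.
That gives 2 matching atoms.

2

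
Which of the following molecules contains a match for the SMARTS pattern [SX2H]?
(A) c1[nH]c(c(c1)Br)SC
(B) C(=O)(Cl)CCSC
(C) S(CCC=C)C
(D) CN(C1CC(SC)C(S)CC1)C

[SX2H] describes an aliphatic sulfur with two connections, one being H (a thiol).
(A) has a methylthio ether (-SCH3) but the sulfur has H0 (bonded to two carbons), not H1.
(B) has a methylthio ether (-SCH3) but the sulfur has H0 (bonded to two carbons), not H1.
(C) has a methylthio ether (-SCH3) but the sulfur has H0 (bonded to two carbons), not H1.
(D) contains a thiol (-SH), which satisfies every atom and bond constraint.
So the answer is (D).

D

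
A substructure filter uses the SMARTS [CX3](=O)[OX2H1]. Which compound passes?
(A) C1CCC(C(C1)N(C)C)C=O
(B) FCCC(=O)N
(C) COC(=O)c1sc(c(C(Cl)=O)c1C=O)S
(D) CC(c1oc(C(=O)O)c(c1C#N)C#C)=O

[CX3](=O)[OX2H1] describes an sp2 carbon double-bonded to O and single-bonded to an -OH oxygen (a carboxylic acid).
(A) has an aldehyde (-CHO) but there is no singly-bonded oxygen on the carbonyl carbon.
(B) has a primary amide (-C(=O)NH2) but the carbonyl is bonded to N, not to an -OH oxygen.
(C) has an acyl chloride (-C(=O)Cl) but the carbonyl is bonded to Cl, not to an -OH oxygen.
(D) contains a carboxylic acid group (-C(=O)OH), which satisfies every atom and bond constraint.
So the answer is (D).

D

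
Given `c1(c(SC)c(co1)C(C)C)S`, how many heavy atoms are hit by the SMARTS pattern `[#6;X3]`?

The query [#6;X3] means: any carbon (aromatic or not) with three total connections.
Check the 11 heavy atoms by environment: 1× o (aromatic, X2) → no; 4× c (aromatic, X3) → match; 4× C (X4) → no; 2× S (X2) → no.
That gives 4 matching atoms.

4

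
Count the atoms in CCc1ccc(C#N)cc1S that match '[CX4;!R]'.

2

Check the 11 heavy atoms by environment: 6× c (aromatic, X3, in 6-ring) → no; 2× C (X4, acyclic) → match; 1× S (X2, acyclic) → no; 1× C (X2, acyclic) → no; 1× N (X1, acyclic) → no.
That gives 2 matching atoms.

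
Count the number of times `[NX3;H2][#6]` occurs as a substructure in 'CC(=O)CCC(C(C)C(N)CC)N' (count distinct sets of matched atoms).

2

[NX3;H2][#6] is the SMARTS for a primary amine: a trivalent nitrogen with two H attached to carbon.
The molecule carries 2 separate instances of a primary amino group (-NH2) meeting every constraint; each maps to a distinct set of atoms, giving 2 matches.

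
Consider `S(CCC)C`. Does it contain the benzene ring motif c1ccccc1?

No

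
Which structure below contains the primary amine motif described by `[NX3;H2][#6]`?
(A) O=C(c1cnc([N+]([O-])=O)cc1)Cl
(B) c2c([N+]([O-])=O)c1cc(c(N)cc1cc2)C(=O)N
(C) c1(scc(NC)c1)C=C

B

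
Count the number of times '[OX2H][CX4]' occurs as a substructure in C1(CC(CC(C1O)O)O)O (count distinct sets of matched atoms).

[OX2H][CX4] is the SMARTS for an aliphatic alcohol: a hydroxyl oxygen bound to an sp3 (X4) carbon.
The molecule carries 4 separate instances of a hydroxyl group (-OH) meeting every constraint; each maps to a distinct set of atoms, giving 4 matches.

4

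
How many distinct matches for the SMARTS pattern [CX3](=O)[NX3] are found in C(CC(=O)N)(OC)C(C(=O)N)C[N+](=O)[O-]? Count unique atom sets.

2

[CX3](=O)[NX3] is the SMARTS for an amide: a carbonyl carbon bonded to a trivalent nitrogen.
The molecule carries 2 separate instances of a primary amide (-C(=O)NH2) meeting every constraint; each maps to a distinct set of atoms, giving 2 matches.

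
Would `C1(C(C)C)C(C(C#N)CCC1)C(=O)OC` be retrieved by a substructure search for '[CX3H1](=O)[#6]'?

The pattern [CX3H1](=O)[#6] describes an sp2 carbon with one H, double-bonded to O and single-bonded to carbon — an aldehyde.
The closest candidate here is a methyl-ester group (-C(=O)OCH3), but the carbonyl carbon has H0, not H1. No other fragment satisfies the full query, so there is no match.

No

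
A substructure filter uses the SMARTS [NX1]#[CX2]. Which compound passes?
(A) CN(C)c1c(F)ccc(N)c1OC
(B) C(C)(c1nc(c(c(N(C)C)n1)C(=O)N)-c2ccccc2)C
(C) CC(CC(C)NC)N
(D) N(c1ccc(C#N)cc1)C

[NX1]#[CX2] describes a nitrogen triple-bonded to a two-connected carbon (a nitrile).
(A) has a primary amino group (-NH2) but the nitrogen is NX3 (three connections), not NX1 triple-bonded.
(B) has a primary amide (-C(=O)NH2) but the nitrogen is NX3, not NX1.
(C) has a primary amino group (-NH2) but the nitrogen is NX3 (three connections), not NX1 triple-bonded.
(D) contains a nitrile (-C#N), which satisfies every atom and bond constraint.
So the answer is (D).

D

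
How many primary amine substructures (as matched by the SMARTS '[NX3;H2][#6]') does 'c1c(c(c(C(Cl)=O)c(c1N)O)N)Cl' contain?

2

[NX3;H2][#6] is the SMARTS for a primary amine: a trivalent nitrogen with two H attached to carbon.
The molecule carries 2 separate instances of a primary amino group (-NH2) meeting every constraint; each maps to a distinct set of atoms, giving 2 matches.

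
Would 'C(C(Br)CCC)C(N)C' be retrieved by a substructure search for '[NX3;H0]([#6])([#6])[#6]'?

The pattern [NX3;H0]([#6])([#6])[#6] describes a trivalent nitrogen with no H, bonded to three carbons — a tertiary amine.
The closest candidate here is a primary amino group (-NH2), but the nitrogen has H2, not H0 with three carbons. No other fragment satisfies the full query, so there is no match.

No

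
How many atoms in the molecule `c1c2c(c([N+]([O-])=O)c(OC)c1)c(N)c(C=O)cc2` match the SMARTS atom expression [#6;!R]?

The query [#6;!R] means: carbon not in any ring.
Check the 18 heavy atoms by environment: 10× c (aromatic, in 6-ring) → no; 2× C (acyclic) → match; 3× O (acyclic) → no; 1× N (acyclic) → no; 1× N (charge +1, acyclic) → no; 1× O (charge -1, acyclic) → no.
That gives 2 matching atoms.

2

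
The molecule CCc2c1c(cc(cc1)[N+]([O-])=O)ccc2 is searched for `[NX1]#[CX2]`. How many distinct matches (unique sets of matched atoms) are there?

0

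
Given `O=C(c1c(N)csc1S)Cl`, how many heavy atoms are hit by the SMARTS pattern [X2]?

2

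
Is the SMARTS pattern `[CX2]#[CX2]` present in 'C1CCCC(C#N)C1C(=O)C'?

The pattern [CX2]#[CX2] describes a carbon-carbon triple bond — an alkyne.
The closest candidate here is a nitrile (-C#N), but the triple bond is C#N, not C#C. No other fragment satisfies the full query, so there is no match.

No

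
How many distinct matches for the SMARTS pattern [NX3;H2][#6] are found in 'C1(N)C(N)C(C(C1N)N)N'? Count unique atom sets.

[NX3;H2][#6] is the SMARTS for a primary amine: a trivalent nitrogen with two H attached to carbon.
The molecule carries 5 separate instances of a primary amino group (-NH2) meeting every constraint; each maps to a distinct set of atoms, giving 5 matches.

5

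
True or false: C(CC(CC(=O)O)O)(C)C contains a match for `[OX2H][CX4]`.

True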